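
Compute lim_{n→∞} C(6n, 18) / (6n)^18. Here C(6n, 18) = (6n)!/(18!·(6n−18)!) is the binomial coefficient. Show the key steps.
lim = 1/18! = 1/6402373705728000

With N = 6n → ∞: C(N, 18) / N^18 = [N(N−1)…(N−17)] / (18! · N^18) = (1/18!) · 1 · (1 − 1/(6n)) · … · (1 − 17/(6n)). Each factor → 1 as N → ∞, so the limit is 1/18! = 1/6402373705728000.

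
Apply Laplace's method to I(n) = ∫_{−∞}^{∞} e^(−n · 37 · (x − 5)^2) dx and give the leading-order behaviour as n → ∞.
I(n) = sqrt(π/(37n))

Here φ(x) = 37 · (x − 5)^2 has its unique minimum at x* = 5 with φ(x*) = 0 and φ''(x*) = 74. Laplace's method gives
  I(n) ~ e^(−n φ(x*)) · sqrt(2π / (n · φ''(x*))) = sqrt(2π / (74n)) = sqrt(π/(37n)).
This is exact: substituting u = (x − 5)·sqrt(37n) gives I(n) = (1/sqrt(37n)) ∫_{−∞}^{∞} e^(−u^2) du = sqrt(π/(37n)).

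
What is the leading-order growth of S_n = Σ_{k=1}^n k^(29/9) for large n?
S_n ~ (9/38) · n^(38/9)

Integral comparison: Σ_{k=1}^n k^(29/9) = ∫_0^n x^(29/9) dx + O(n^(29/9)). The integral is n^(1 + 29/9) / (1 + 29/9) = n^((29+9)/9) / ((29+9)/9) = (9/38) · n^(38/9).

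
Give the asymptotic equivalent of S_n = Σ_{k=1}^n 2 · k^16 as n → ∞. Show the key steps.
S_n ~ 2 · n^17 / 17

By integral comparison (Euler-Maclaurin), Σ_{k=1}^n 2 · k^16 = 2 · ∫_0^n x^16 dx + O(n^16) = 2 · n^17/17 + O(n^16). (Equivalently, Faulhaber's formula gives the same leading term.)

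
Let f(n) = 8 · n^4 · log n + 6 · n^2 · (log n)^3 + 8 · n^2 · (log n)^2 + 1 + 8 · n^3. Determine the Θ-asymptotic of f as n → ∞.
f(n) ∈ Θ(n^4 · log n)

Compare the terms by growth order. For large n, n^a · (log n)^b dominates n^a' · (log n)^b' iff a > a', or (a = a' and b > b'). Ranking the 5 terms shows the dominant one is 8 · n^4 · log n. Hence f(n) ∈ Θ(n^4 · log n).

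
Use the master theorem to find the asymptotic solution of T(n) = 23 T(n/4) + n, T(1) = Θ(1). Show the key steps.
T(n) = Θ(n^(log_4 23))

Master theorem: compare f(n) = n to n^(log_4 23) where log_4 23 ≈ 2.262. Since 1 < log_4 23, we have f(n) = O(n^(log_4 23 − ε)) for some ε > 0 — Case 1. Hence T(n) = Θ(n^(log_4 23)).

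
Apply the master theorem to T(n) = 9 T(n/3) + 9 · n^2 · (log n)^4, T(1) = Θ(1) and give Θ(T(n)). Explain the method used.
T(n) = Θ(n^2 · (log n)^5)

Here log_3 9 = 2 and f(n) = 9 · n^2 · (log n)^4 = Θ(n^(log_3 9) · (log n)^4). This is the extended Case 2 of the master theorem (f matches the critical exponent up to log factors), giving T(n) = Θ(n^(log_3 9) · (log n)^(4+1)) = Θ(n^2 · (log n)^5).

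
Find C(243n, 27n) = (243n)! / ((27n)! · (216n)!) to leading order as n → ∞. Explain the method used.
C(243n, 27n) ~ (387420489/16777216)^(27n) · sqrt(9/(16π·27n))

Write N = 27n. Apply Stirling to each factorial:
  (9N)! ~ sqrt(2π·9N) · (9N/e)^(9N),
  N! ~ sqrt(2π N) · (N/e)^N,
  (8N)! ~ sqrt(2π·8N) · (8N/e)^(8N).
The exponential factors combine to (9N)^(9N) / (N^N · (8N)^(8N)) = 9^(9N)/8^(8N) = (9^9/8^8)^N = (387420489/16777216)^N.
The square-root prefactors combine to sqrt(2π·9N) / (sqrt(2π N)·sqrt(2π·8N)) = sqrt(9 / (2π·8·N)) = sqrt(9/(16π·27n)).
Substituting N = 27n: C(243n, 27n) ~ (387420489/16777216)^(27n) · sqrt(9/(16π·27n)).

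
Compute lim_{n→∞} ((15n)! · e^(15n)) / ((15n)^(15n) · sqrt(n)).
lim = sqrt(2π·15)

Stirling: (15n)! ~ sqrt(2π·15n) · (15n/e)^(15n). Hence
  (15n)! · e^(15n) / (15n)^(15n) ~ sqrt(2π·15n).
Dividing by sqrt(n): sqrt(2π·15n) / sqrt(n) = sqrt(2π·15) · n^((1−1)/2), so the limit is sqrt(2π·15).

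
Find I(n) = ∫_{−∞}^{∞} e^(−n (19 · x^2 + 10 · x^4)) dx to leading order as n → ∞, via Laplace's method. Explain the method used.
I(n) ~ sqrt(π/(19n))

φ(x) = 19 · x^2 + 10 · x^4 has its unique global minimum at x* = 0 (since φ'(x) = 38x + 40x^3 = 0 only at x = 0 for real x with both coefficients positive, and φ → ∞ as |x| → ∞). At x* = 0, φ(0) = 0 and φ''(0) = 38. Laplace's method then gives
  I(n) ~ sqrt(2π / (n · φ''(0))) · e^(−n φ(0)) = sqrt(2π / (38n)) = sqrt(π/(19n)).
The 10 · x^4 term contributes only at subleading order (an O(1/n) relative correction).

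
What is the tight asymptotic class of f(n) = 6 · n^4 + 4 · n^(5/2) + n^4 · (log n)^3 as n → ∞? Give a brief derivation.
f(n) ∈ Θ(n^4 · (log n)^3)

Compare the terms by growth order. For large n, n^a · (log n)^b dominates n^a' · (log n)^b' iff a > a', or (a = a' and b > b'). Ranking the 3 terms shows the dominant one is n^4 · (log n)^3. Hence f(n) ∈ Θ(n^4 · (log n)^3).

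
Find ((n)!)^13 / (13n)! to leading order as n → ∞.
((n)!)^13/(13n)! ~ ((2π·n)^(12/2) / sqrt(13)) · 13^(−13·n)  →  0

Write N = n. Stirling: N! ~ sqrt(2π N)(N/e)^N and (13N)! ~ sqrt(2π·13N)·(13N/e)^(13N).
  (N!)^13/(13N)! ~ (2π N)^(13/2) (N/e)^(13N) / [sqrt(2π·13N) (13N/e)^(13N)]
     = (2π N)^(13/2) / sqrt(2π·13N) · (N/(13N))^(13N)
     = (2π N)^((13−1)/2) / sqrt(13) · 13^(−13N).
Since 13^13 > 1, the factor 13^(−13N) decays exponentially, so the ratio → 0. Substituting N = n gives the stated form.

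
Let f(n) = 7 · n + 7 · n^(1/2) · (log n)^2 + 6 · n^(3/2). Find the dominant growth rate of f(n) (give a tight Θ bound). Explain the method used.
f(n) ∈ Θ(n^(3/2))

Compare the terms by growth order. For large n, n^a · (log n)^b dominates n^a' · (log n)^b' iff a > a', or (a = a' and b > b'). Ranking the 3 terms shows the dominant one is 6 · n^(3/2). Hence f(n) ∈ Θ(n^(3/2)).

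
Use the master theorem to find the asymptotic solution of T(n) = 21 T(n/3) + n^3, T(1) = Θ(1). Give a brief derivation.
T(n) = Θ(n^3)

log_3 21 ≈ 2.771. f(n) = n^3 dominates n^(log_3 21) since 3 > 2.771, and the regularity condition a·f(n/b) = 21·(n/3)^3 = (21/27)·n^3 ≤ c·f(n) holds with c = 21/27 ≈ 0.778 < 1. So this is Case 3: T(n) = Θ(f(n)) = Θ(n^3).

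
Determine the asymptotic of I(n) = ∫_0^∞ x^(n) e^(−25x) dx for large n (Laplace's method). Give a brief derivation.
I(n) ~ (sqrt(2π·n) / 25) · (n/(25e))^(n)

Write the integrand as exp(n ln x − 25x) and set f(x) = n ln x − 25x. Then f'(x) = n/x − 25 = 0 at x* = n/25, and f''(x*) = −n/x*^2 = −25^2/(n). Laplace's method (interior maximum) gives
  I(n) ~ e^(f(x*)) · sqrt(2π / |f''(x*)|)
        = exp(n ln(n/25) − n) · sqrt(2π · n / 25^2)
        = (n/25)^(n) e^(−n) · sqrt(2π·n) / 25
        = (sqrt(2π·n) / 25) · (n/(25e))^(n).
This matches Γ(n+1)/25^(n+1) with Stirling applied to Γ.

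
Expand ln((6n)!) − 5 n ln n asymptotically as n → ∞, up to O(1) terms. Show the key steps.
ln((6n)!) − 5 n ln n = n ln n + 6(ln 6 − 1) n + (1/2) ln(2π·6n) + O(1/n)

Stirling: ln((6n)!) = 6n ln(6n) − 6n + (1/2) ln(2π·6n) + O(1/n).
Expand 6n ln(6n) = 6n (ln n + ln 6) = 6n ln n + 6n ln 6.
Subtract 5n ln n: leading term is (6 − 5) n ln n = n ln n. The next term is 6n ln 6 − 6n = 6(ln 6 − 1) n. Then the (1/2) ln(2π·6n) correction.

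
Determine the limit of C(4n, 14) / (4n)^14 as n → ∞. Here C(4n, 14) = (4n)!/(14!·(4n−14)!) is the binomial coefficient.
lim = 1/14! = 1/87178291200

With N = 4n → ∞: C(N, 14) / N^14 = [N(N−1)…(N−13)] / (14! · N^14) = (1/14!) · 1 · (1 − 1/(4n)) · … · (1 − 13/(4n)). Each factor → 1 as N → ∞, so the limit is 1/14! = 1/87178291200.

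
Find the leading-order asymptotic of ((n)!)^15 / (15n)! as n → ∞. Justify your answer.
((n)!)^15/(15n)! ~ ((2π·n)^(14/2) / sqrt(15)) · 15^(−15·n)  →  0

Write N = n. Stirling: N! ~ sqrt(2π N)(N/e)^N and (15N)! ~ sqrt(2π·15N)·(15N/e)^(15N).
  (N!)^15/(15N)! ~ (2π N)^(15/2) (N/e)^(15N) / [sqrt(2π·15N) (15N/e)^(15N)]
     = (2π N)^(15/2) / sqrt(2π·15N) · (N/(15N))^(15N)
     = (2π N)^((15−1)/2) / sqrt(15) · 15^(−15N).
Since 15^15 > 1, the factor 15^(−15N) decays exponentially, so the ratio → 0. Substituting N = n gives the stated form.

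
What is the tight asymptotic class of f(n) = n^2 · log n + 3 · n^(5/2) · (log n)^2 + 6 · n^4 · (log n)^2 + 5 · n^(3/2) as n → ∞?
f(n) ∈ Θ(n^4 · (log n)^2)

Compare the terms by growth order. For large n, n^a · (log n)^b dominates n^a' · (log n)^b' iff a > a', or (a = a' and b > b'). Ranking the 4 terms shows the dominant one is 6 · n^4 · (log n)^2. Hence f(n) ∈ Θ(n^4 · (log n)^2).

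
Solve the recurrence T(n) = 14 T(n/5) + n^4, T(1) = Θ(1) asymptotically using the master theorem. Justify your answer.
T(n) = Θ(n^4)

log_5 14 ≈ 1.640. f(n) = n^4 dominates n^(log_5 14) since 4 > 1.640, and the regularity condition a·f(n/b) = 14·(n/5)^4 = (14/625)·n^4 ≤ c·f(n) holds with c = 14/625 ≈ 0.0224 < 1. So this is Case 3: T(n) = Θ(f(n)) = Θ(n^4).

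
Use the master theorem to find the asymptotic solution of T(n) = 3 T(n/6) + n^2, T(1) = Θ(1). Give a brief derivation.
T(n) = Θ(n^2)

log_6 3 ≈ 0.613. f(n) = n^2 dominates n^(log_6 3) since 2 > 0.613, and the regularity condition a·f(n/b) = 3·(n/6)^2 = (3/36)·n^2 ≤ c·f(n) holds with c = 3/36 ≈ 0.0833 < 1. So this is Case 3: T(n) = Θ(f(n)) = Θ(n^2).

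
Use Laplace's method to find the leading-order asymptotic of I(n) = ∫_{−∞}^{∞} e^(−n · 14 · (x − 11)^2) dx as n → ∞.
I(n) = sqrt(π/(14n))

Here φ(x) = 14 · (x − 11)^2 has its unique minimum at x* = 11 with φ(x*) = 0 and φ''(x*) = 28. Laplace's method gives
  I(n) ~ e^(−n φ(x*)) · sqrt(2π / (n · φ''(x*))) = sqrt(2π / (28n)) = sqrt(π/(14n)).
This is exact: substituting u = (x − 11)·sqrt(14n) gives I(n) = (1/sqrt(14n)) ∫_{−∞}^{∞} e^(−u^2) du = sqrt(π/(14n)).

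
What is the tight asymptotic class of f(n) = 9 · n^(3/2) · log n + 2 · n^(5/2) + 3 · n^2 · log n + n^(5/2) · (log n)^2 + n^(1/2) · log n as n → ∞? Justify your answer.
f(n) ∈ Θ(n^(5/2) · (log n)^2)

Compare the terms by growth order. For large n, n^a · (log n)^b dominates n^a' · (log n)^b' iff a > a', or (a = a' and b > b'). Ranking the 5 terms shows the dominant one is n^(5/2) · (log n)^2. Hence f(n) ∈ Θ(n^(5/2) · (log n)^2).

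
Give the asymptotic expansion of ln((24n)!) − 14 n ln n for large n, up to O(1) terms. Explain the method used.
ln((24n)!) − 14 n ln n = 10 n ln n + 24(ln 24 − 1) n + (1/2) ln(2π·24n) + O(1/n)

Stirling: ln((24n)!) = 24n ln(24n) − 24n + (1/2) ln(2π·24n) + O(1/n).
Expand 24n ln(24n) = 24n (ln n + ln 24) = 24n ln n + 24n ln 24.
Subtract 14n ln n: leading term is (24 − 14) n ln n = 10 n ln n. The next term is 24n ln 24 − 24n = 24(ln 24 − 1) n. Then the (1/2) ln(2π·24n) correction.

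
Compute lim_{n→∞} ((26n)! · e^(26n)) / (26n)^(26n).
lim = ∞

Stirling: (26n)! ~ sqrt(2π·26n) · (26n/e)^(26n). Hence
  (26n)! · e^(26n) / (26n)^(26n) ~ sqrt(2π·26n) = sqrt(2π·26) · sqrt(n) → ∞.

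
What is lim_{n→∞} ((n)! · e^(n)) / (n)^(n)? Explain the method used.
lim = ∞

Stirling: (n)! ~ sqrt(2π·n) · (n/e)^(n). Hence
  (n)! · e^(n) / (n)^(n) ~ sqrt(2π·n) = sqrt(2π) · sqrt(n) → ∞.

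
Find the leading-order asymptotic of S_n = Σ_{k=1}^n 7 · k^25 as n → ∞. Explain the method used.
S_n ~ 7 · n^26 / 26

By integral comparison (Euler-Maclaurin), Σ_{k=1}^n 7 · k^25 = 7 · ∫_0^n x^25 dx + O(n^25) = 7 · n^26/26 + O(n^25). (Equivalently, Faulhaber's formula gives the same leading term.)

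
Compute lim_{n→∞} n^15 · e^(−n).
lim = 0

Exponentials with base > 1 dominate every fixed polynomial: for any fixed c, n^c / e^n → 0 as n → ∞ (e.g. by the ratio test, or since e^n grows faster than any power of n). Hence n^15 · e^(−n) = n^15 / e^n → 0.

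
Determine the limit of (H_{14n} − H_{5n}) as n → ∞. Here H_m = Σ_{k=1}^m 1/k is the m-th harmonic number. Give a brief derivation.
lim = ln(14/5)

Euler-Maclaurin gives H_m = ln m + γ + 1/(2m) + O(1/m^2). The γ and O(1/m) terms cancel in the difference:
  H_{14n} − H_{5n} = ln(14n) − ln(5n) + O(1/n) = ln(14/5) + O(1/n).
Hence the limit is ln(14/5).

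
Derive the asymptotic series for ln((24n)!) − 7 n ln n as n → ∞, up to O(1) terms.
ln((24n)!) − 7 n ln n = 17 n ln n + 24(ln 24 − 1) n + (1/2) ln(2π·24n) + O(1/n)

Stirling: ln((24n)!) = 24n ln(24n) − 24n + (1/2) ln(2π·24n) + O(1/n).
Expand 24n ln(24n) = 24n (ln n + ln 24) = 24n ln n + 24n ln 24.
Subtract 7n ln n: leading term is (24 − 7) n ln n = 17 n ln n. The next term is 24n ln 24 − 24n = 24(ln 24 − 1) n. Then the (1/2) ln(2π·24n) correction.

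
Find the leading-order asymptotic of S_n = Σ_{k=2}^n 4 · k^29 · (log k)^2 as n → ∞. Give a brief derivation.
S_n ~ 2 · n^30 · (log n)^2 / 15

By integral comparison, S_n = ∫_1^n 4 · x^29 · (log x)^2 dx + O(n^29 · (log n)^2). For the integral, the leading term of ∫_1^n x^29 (log x)^2 dx is n^30/30 · (log n)^2 (by repeated integration by parts; each step lowers the log-exponent and produces a relatively O(1/log n) correction). Hence S_n ~ 2 · n^30 · (log n)^2 / 15.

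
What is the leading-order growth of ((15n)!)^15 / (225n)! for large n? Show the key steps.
((15n)!)^15/(225n)! ~ ((2π·15n)^(14/2) / sqrt(15)) · 15^(−15·15n)  →  0

Write N = 15n. Stirling: N! ~ sqrt(2π N)(N/e)^N and (15N)! ~ sqrt(2π·15N)·(15N/e)^(15N).
  (N!)^15/(15N)! ~ (2π N)^(15/2) (N/e)^(15N) / [sqrt(2π·15N) (15N/e)^(15N)]
     = (2π N)^(15/2) / sqrt(2π·15N) · (N/(15N))^(15N)
     = (2π N)^((15−1)/2) / sqrt(15) · 15^(−15N).
Since 15^15 > 1, the factor 15^(−15N) decays exponentially, so the ratio → 0. Substituting N = 15n gives the stated form.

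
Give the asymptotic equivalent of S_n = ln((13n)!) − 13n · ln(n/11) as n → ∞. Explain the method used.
S_n ~ 13n · (ln 143 − 1) + O(ln n)

Stirling: ln((13n)!) = 13n ln(13n) − 13n + O(ln n).
  S_n = 13n ln(13n) − 13n − 13n ln(n/11) + O(ln n)
      = 13n ln(13n) − 13n ln n + 13n ln 11 − 13n + O(ln n)
      = 13n ln 13 + 13n ln 11 − 13n + O(ln n)
      = 13n (ln 143 − 1) + O(ln n).
Numerically ln(143) − 1 ≈ 3.9628.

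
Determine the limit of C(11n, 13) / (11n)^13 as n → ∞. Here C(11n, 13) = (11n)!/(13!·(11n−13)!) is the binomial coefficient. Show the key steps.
lim = 1/13! = 1/6227020800

With N = 11n → ∞: C(N, 13) / N^13 = [N(N−1)…(N−12)] / (13! · N^13) = (1/13!) · 1 · (1 − 1/(11n)) · … · (1 − 12/(11n)). Each factor → 1 as N → ∞, so the limit is 1/13! = 1/6227020800.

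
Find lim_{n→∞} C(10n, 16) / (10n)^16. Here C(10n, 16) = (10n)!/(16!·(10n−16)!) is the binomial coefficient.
lim = 1/16! = 1/20922789888000

With N = 10n → ∞: C(N, 16) / N^16 = [N(N−1)…(N−15)] / (16! · N^16) = (1/16!) · 1 · (1 − 1/(10n)) · … · (1 − 15/(10n)). Each factor → 1 as N → ∞, so the limit is 1/16! = 1/20922789888000.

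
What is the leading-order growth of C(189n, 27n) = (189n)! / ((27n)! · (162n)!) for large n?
C(189n, 27n) ~ (823543/46656)^(27n) · sqrt(7/(12π·27n))

Write N = 27n. Apply Stirling to each factorial:
  (7N)! ~ sqrt(2π·7N) · (7N/e)^(7N),
  N! ~ sqrt(2π N) · (N/e)^N,
  (6N)! ~ sqrt(2π·6N) · (6N/e)^(6N).
The exponential factors combine to (7N)^(7N) / (N^N · (6N)^(6N)) = 7^(7N)/6^(6N) = (7^7/6^6)^N = (823543/46656)^N.
The square-root prefactors combine to sqrt(2π·7N) / (sqrt(2π N)·sqrt(2π·6N)) = sqrt(7 / (2π·6·N)) = sqrt(7/(12π·27n)).
Substituting N = 27n: C(189n, 27n) ~ (823543/46656)^(27n) · sqrt(7/(12π·27n)).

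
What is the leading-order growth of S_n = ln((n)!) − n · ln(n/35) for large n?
S_n ~ n · (ln 35 − 1) + O(ln n)

Stirling: ln((n)!) = n ln(n) − n + O(ln n).
  S_n = n ln(n) − n − n ln(n/35) + O(ln n)
      = n ln(n) − n ln n + n ln 35 − n + O(ln n)
      = n ln 35 − n + O(ln n)
      = n (ln 35 − 1) + O(ln n).
Numerically ln(35) − 1 ≈ 2.5553.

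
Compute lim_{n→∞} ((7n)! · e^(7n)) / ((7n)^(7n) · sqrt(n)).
lim = sqrt(2π·7)

Stirling: (7n)! ~ sqrt(2π·7n) · (7n/e)^(7n). Hence
  (7n)! · e^(7n) / (7n)^(7n) ~ sqrt(2π·7n).
Dividing by sqrt(n): sqrt(2π·7n) / sqrt(n) = sqrt(2π·7) · n^((1−1)/2), so the limit is sqrt(2π·7).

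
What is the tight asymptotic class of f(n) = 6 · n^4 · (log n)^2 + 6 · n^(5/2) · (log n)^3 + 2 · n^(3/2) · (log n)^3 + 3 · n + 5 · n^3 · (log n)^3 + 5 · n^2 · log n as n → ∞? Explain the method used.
f(n) ∈ Θ(n^4 · (log n)^2)

Compare the terms by growth order. For large n, n^a · (log n)^b dominates n^a' · (log n)^b' iff a > a', or (a = a' and b > b'). Ranking the 6 terms shows the dominant one is 6 · n^4 · (log n)^2. Hence f(n) ∈ Θ(n^4 · (log n)^2).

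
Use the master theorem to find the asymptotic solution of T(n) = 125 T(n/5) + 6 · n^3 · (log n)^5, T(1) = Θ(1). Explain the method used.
T(n) = Θ(n^3 · (log n)^6)

Here log_5 125 = 3 and f(n) = 6 · n^3 · (log n)^5 = Θ(n^(log_5 125) · (log n)^5). This is the extended Case 2 of the master theorem (f matches the critical exponent up to log factors), giving T(n) = Θ(n^(log_5 125) · (log n)^(5+1)) = Θ(n^3 · (log n)^6).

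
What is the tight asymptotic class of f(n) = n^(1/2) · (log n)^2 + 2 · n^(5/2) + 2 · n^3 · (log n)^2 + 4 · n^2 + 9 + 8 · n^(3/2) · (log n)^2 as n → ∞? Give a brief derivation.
f(n) ∈ Θ(n^3 · (log n)^2)

Compare the terms by growth order. For large n, n^a · (log n)^b dominates n^a' · (log n)^b' iff a > a', or (a = a' and b > b'). Ranking the 6 terms shows the dominant one is 2 · n^3 · (log n)^2. Hence f(n) ∈ Θ(n^3 · (log n)^2).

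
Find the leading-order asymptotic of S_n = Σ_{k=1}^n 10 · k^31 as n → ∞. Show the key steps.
S_n ~ 5 · n^32 / 16

By integral comparison (Euler-Maclaurin), Σ_{k=1}^n 10 · k^31 = 10 · ∫_0^n x^31 dx + O(n^31) = 10 · n^32/32 = 5 · n^32 / 16 + O(n^31). (Equivalently, Faulhaber's formula gives the same leading term.)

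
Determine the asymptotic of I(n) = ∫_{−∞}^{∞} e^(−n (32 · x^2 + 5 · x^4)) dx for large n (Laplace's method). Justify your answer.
I(n) ~ sqrt(π/(32n))

φ(x) = 32 · x^2 + 5 · x^4 has its unique global minimum at x* = 0 (since φ'(x) = 64x + 20x^3 = 0 only at x = 0 for real x with both coefficients positive, and φ → ∞ as |x| → ∞). At x* = 0, φ(0) = 0 and φ''(0) = 64. Laplace's method then gives
  I(n) ~ sqrt(2π / (n · φ''(0))) · e^(−n φ(0)) = sqrt(2π / (64n)) = sqrt(π/(32n)).
The 5 · x^4 term contributes only at subleading order (an O(1/n) relative correction).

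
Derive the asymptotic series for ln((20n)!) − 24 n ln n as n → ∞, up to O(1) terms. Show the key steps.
ln((20n)!) − 24 n ln n = −4 n ln n + 20(ln 20 − 1) n + (1/2) ln(2π·20n) + O(1/n)

Stirling: ln((20n)!) = 20n ln(20n) − 20n + (1/2) ln(2π·20n) + O(1/n).
Expand 20n ln(20n) = 20n (ln n + ln 20) = 20n ln n + 20n ln 20.
Subtract 24n ln n: leading term is (20 − 24) n ln n = −4 n ln n. The next term is 20n ln 20 − 20n = 20(ln 20 − 1) n. Then the (1/2) ln(2π·20n) correction.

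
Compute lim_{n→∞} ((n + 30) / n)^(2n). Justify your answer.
lim = e^60

Rewrite as (1 + 30/n)^(2n). By the standard limit (1 + x/n)^n → e^x, we have (1 + 30/n)^n → e^30, and raising to the 2nd power gives e^60.
More precisely, ln[(1 + 30/n)^(2n)] = 2n · ln(1 + 30/n) = 2n · (30/n + O(1/n^2)) = 60 + O(1/n) → 60.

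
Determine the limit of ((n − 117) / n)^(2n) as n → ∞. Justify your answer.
lim = e^(−234)

Rewrite as (1 − 117/n)^(2n). By the standard limit (1 + x/n)^n → e^x, we have (1 − 117/n)^n → e^(−117), and raising to the 2nd power gives e^(−234).
More precisely, ln[(1 − 117/n)^(2n)] = 2n · ln(1 − 117/n) = 2n · (-117/n + O(1/n^2)) = -234 + O(1/n) → -234.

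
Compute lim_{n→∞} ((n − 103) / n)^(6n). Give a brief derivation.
lim = e^(−618)

Rewrite as (1 − 103/n)^(6n). By the standard limit (1 + x/n)^n → e^x, we have (1 − 103/n)^n → e^(−103), and raising to the 6th power gives e^(−618).
More precisely, ln[(1 − 103/n)^(6n)] = 6n · ln(1 − 103/n) = 6n · (-103/n + O(1/n^2)) = -618 + O(1/n) → -618.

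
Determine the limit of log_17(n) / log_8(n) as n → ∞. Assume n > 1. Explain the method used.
lim = ln(8) / ln(17) = log_17(8)

Change of base: log_17(n) = ln n / ln 17 and log_8(n) = ln n / ln 8. The ratio is (ln n / ln 17) · (ln 8 / ln n) = ln 8 / ln 17, a constant independent of n. So the limit is ln 8 / ln 17 = log_17(8).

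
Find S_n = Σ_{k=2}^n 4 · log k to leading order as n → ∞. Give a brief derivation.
S_n ~ 4 · (n log n − n)

By integral comparison, S_n = ∫_1^n 4 · log x dx + O(log n). For the integral, ∫ log x dx = n log n − n. Hence S_n ~ 4 · (n log n − n).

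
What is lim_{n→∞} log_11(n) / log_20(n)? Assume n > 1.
lim = ln(20) / ln(11) = log_11(20)

Change of base: log_11(n) = ln n / ln 11 and log_20(n) = ln n / ln 20. The ratio is (ln n / ln 11) · (ln 20 / ln n) = ln 20 / ln 11, a constant independent of n. So the limit is ln 20 / ln 11 = log_11(20).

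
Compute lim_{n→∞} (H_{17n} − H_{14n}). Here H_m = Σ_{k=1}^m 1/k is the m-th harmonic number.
lim = ln(17/14)

Euler-Maclaurin gives H_m = ln m + γ + 1/(2m) + O(1/m^2). The γ and O(1/m) terms cancel in the difference:
  H_{17n} − H_{14n} = ln(17n) − ln(14n) + O(1/n) = ln(17/14) + O(1/n).
Hence the limit is ln(17/14).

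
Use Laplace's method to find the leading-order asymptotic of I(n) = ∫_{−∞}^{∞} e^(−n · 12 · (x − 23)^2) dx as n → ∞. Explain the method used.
I(n) = sqrt(π/(12n))

Here φ(x) = 12 · (x − 23)^2 has its unique minimum at x* = 23 with φ(x*) = 0 and φ''(x*) = 24. Laplace's method gives
  I(n) ~ e^(−n φ(x*)) · sqrt(2π / (n · φ''(x*))) = sqrt(2π / (24n)) = sqrt(π/(12n)).
This is exact: substituting u = (x − 23)·sqrt(12n) gives I(n) = (1/sqrt(12n)) ∫_{−∞}^{∞} e^(−u^2) du = sqrt(π/(12n)).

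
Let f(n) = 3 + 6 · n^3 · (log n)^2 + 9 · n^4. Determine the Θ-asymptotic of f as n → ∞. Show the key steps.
f(n) ∈ Θ(n^4)

Compare the terms by growth order. For large n, n^a · (log n)^b dominates n^a' · (log n)^b' iff a > a', or (a = a' and b > b'). Ranking the 3 terms shows the dominant one is 9 · n^4. Hence f(n) ∈ Θ(n^4).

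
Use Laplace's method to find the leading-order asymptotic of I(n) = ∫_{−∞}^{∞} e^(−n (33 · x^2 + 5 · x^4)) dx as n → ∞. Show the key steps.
I(n) ~ sqrt(π/(33n))

φ(x) = 33 · x^2 + 5 · x^4 has its unique global minimum at x* = 0 (since φ'(x) = 66x + 20x^3 = 0 only at x = 0 for real x with both coefficients positive, and φ → ∞ as |x| → ∞). At x* = 0, φ(0) = 0 and φ''(0) = 66. Laplace's method then gives
  I(n) ~ sqrt(2π / (n · φ''(0))) · e^(−n φ(0)) = sqrt(2π / (66n)) = sqrt(π/(33n)).
The 5 · x^4 term contributes only at subleading order (an O(1/n) relative correction).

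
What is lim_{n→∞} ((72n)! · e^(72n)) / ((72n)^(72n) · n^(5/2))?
lim = 0

Stirling: (72n)! ~ sqrt(2π·72n) · (72n/e)^(72n). Hence
  (72n)! · e^(72n) / (72n)^(72n) ~ sqrt(2π·72n).
Dividing by n^(5/2): sqrt(2π·72n) / n^(5/2) = sqrt(2π·72) · n^((1−5)/2), so the expression behaves like sqrt(2π·72) · n^((1−5)/2) → 0.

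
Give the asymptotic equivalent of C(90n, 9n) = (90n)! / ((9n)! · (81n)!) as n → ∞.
C(90n, 9n) ~ (10000000000/387420489)^(9n) · sqrt(5/(9π·9n))

Write N = 9n. Apply Stirling to each factorial:
  (10N)! ~ sqrt(2π·10N) · (10N/e)^(10N),
  N! ~ sqrt(2π N) · (N/e)^N,
  (9N)! ~ sqrt(2π·9N) · (9N/e)^(9N).
The exponential factors combine to (10N)^(10N) / (N^N · (9N)^(9N)) = 10^(10N)/9^(9N) = (10^10/9^9)^N = (10000000000/387420489)^N.
The square-root prefactors combine to sqrt(2π·10N) / (sqrt(2π N)·sqrt(2π·9N)) = sqrt(10 / (2π·9·N)) = sqrt(5/(9π·9n)).
Substituting N = 9n: C(90n, 9n) ~ (10000000000/387420489)^(9n) · sqrt(5/(9π·9n)).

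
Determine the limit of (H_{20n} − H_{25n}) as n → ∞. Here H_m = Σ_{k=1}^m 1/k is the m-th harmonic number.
lim = ln(20/25) = ln(4/5)

Euler-Maclaurin gives H_m = ln m + γ + 1/(2m) + O(1/m^2). The γ and O(1/m) terms cancel in the difference:
  H_{20n} − H_{25n} = ln(20n) − ln(25n) + O(1/n) = ln(20/25) + O(1/n).
Hence the limit is ln(20/25) = ln(4/5).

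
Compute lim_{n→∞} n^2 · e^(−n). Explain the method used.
lim = 0

Exponentials with base > 1 dominate every fixed polynomial: for any fixed c, n^c / e^n → 0 as n → ∞ (e.g. by the ratio test, or since e^n grows faster than any power of n). Hence n^2 · e^(−n) = n^2 / e^n → 0.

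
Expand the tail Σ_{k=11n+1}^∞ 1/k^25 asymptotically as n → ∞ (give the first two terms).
Σ_{k>11n} 1/k^25 = 1/(24 · (11n)^24) − 1/(2 · (11n)^25) + O(1/(11n)^26)

Compare to the integral: ∫_{11n}^∞ x^(−25) dx = [−x^(−24)/24]_{11n}^∞ = 1/((25−1)·(11n)^24). The Euler-Maclaurin correction adds −f(11n)/2 = −1/(2·(11n)^25). Euler-Maclaurin then gives
  Σ_{k>11n} 1/k^25 = ∫_{11n}^∞ dx/x^25 − 1/(2·(11n)^25) + O(1/(11n)^26).
(Equivalently this is ζ(25) − Σ_{k≤11n} 1/k^25.)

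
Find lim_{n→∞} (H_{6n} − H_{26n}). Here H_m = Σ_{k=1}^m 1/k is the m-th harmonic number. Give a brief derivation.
lim = ln(6/26) = ln(3/13)

Euler-Maclaurin gives H_m = ln m + γ + 1/(2m) + O(1/m^2). The γ and O(1/m) terms cancel in the difference:
  H_{6n} − H_{26n} = ln(6n) − ln(26n) + O(1/n) = ln(6/26) + O(1/n).
Hence the limit is ln(6/26) = ln(3/13).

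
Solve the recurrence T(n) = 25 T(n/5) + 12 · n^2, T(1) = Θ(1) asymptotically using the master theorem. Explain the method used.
T(n) = Θ(n^2 log n)

log_5 25 = 2, and f(n) = 12 · n^2 = Θ(n^(log_5 25)). This is Case 2 of the master theorem: T(n) = Θ(f(n) · log n) = Θ(n^2 log n).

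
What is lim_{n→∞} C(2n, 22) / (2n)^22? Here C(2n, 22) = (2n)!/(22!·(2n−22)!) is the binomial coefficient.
lim = 1/22! = 1/1124000727777607680000

With N = 2n → ∞: C(N, 22) / N^22 = [N(N−1)…(N−21)] / (22! · N^22) = (1/22!) · 1 · (1 − 1/(2n)) · … · (1 − 21/(2n)). Each factor → 1 as N → ∞, so the limit is 1/22! = 1/1124000727777607680000.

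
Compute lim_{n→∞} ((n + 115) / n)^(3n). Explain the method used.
lim = e^345

Rewrite as (1 + 115/n)^(3n). By the standard limit (1 + x/n)^n → e^x, we have (1 + 115/n)^n → e^115, and raising to the 3rd power gives e^345.
More precisely, ln[(1 + 115/n)^(3n)] = 3n · ln(1 + 115/n) = 3n · (115/n + O(1/n^2)) = 345 + O(1/n) → 345.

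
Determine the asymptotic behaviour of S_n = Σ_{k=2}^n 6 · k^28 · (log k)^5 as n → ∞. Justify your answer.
S_n ~ 6 · n^29 · (log n)^5 / 29

By integral comparison, S_n = ∫_1^n 6 · x^28 · (log x)^5 dx + O(n^28 · (log n)^5). For the integral, the leading term of ∫_1^n x^28 (log x)^5 dx is n^29/29 · (log n)^5 (by repeated integration by parts; each step lowers the log-exponent and produces a relatively O(1/log n) correction). Hence S_n ~ 6 · n^29 · (log n)^5 / 29.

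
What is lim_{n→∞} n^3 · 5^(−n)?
lim = 0

Exponentials with base > 1 dominate every fixed polynomial: for any fixed c, n^c / 5^n → 0 as n → ∞ (e.g. by the ratio test, or by writing 5^n = e^(n ln 5) and noting e^(n ln 5) / n^c → ∞). Hence n^3 · 5^(−n) = n^3 / 5^n → 0.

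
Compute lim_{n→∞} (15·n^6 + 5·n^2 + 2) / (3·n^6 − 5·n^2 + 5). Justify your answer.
lim = 15/3 = 5

For large n the leading n^6 terms dominate both numerator and denominator. Dividing top and bottom by n^6, every other term tends to 0, leaving 15/3 = 5.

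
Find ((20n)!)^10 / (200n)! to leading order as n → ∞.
((20n)!)^10/(200n)! ~ ((2π·20n)^(9/2) / sqrt(10)) · 10^(−10·20n)  →  0

Write N = 20n. Stirling: N! ~ sqrt(2π N)(N/e)^N and (10N)! ~ sqrt(2π·10N)·(10N/e)^(10N).
  (N!)^10/(10N)! ~ (2π N)^(10/2) (N/e)^(10N) / [sqrt(2π·10N) (10N/e)^(10N)]
     = (2π N)^(10/2) / sqrt(2π·10N) · (N/(10N))^(10N)
     = (2π N)^((10−1)/2) / sqrt(10) · 10^(−10N).
Since 10^10 > 1, the factor 10^(−10N) decays exponentially, so the ratio → 0. Substituting N = 20n gives the stated form.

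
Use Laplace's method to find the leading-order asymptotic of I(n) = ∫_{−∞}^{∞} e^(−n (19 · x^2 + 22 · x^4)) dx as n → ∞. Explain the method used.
I(n) ~ sqrt(π/(19n))

φ(x) = 19 · x^2 + 22 · x^4 has its unique global minimum at x* = 0 (since φ'(x) = 38x + 88x^3 = 0 only at x = 0 for real x with both coefficients positive, and φ → ∞ as |x| → ∞). At x* = 0, φ(0) = 0 and φ''(0) = 38. Laplace's method then gives
  I(n) ~ sqrt(2π / (n · φ''(0))) · e^(−n φ(0)) = sqrt(2π / (38n)) = sqrt(π/(19n)).
The 22 · x^4 term contributes only at subleading order (an O(1/n) relative correction).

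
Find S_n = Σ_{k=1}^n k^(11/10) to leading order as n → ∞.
S_n ~ (10/21) · n^(21/10)

Integral comparison: Σ_{k=1}^n k^(11/10) = ∫_0^n x^(11/10) dx + O(n^(11/10)). The integral is n^(1 + 11/10) / (1 + 11/10) = n^((11+10)/10) / ((11+10)/10) = (10/21) · n^(21/10).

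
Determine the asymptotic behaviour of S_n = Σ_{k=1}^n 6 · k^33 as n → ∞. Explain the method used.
S_n ~ 3 · n^34 / 17

By integral comparison (Euler-Maclaurin), Σ_{k=1}^n 6 · k^33 = 6 · ∫_0^n x^33 dx + O(n^33) = 6 · n^34/34 = 3 · n^34 / 17 + O(n^33). (Equivalently, Faulhaber's formula gives the same leading term.)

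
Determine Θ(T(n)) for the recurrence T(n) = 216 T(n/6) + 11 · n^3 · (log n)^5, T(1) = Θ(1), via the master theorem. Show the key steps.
T(n) = Θ(n^3 · (log n)^6)

Here log_6 216 = 3 and f(n) = 11 · n^3 · (log n)^5 = Θ(n^(log_6 216) · (log n)^5). This is the extended Case 2 of the master theorem (f matches the critical exponent up to log factors), giving T(n) = Θ(n^(log_6 216) · (log n)^(5+1)) = Θ(n^3 · (log n)^6).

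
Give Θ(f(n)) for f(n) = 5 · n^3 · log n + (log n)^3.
f(n) ∈ Θ(n^3 · log n)

Compare the terms by growth order. For large n, n^a · (log n)^b dominates n^a' · (log n)^b' iff a > a', or (a = a' and b > b'). Ranking the 2 terms shows the dominant one is 5 · n^3 · log n. Hence f(n) ∈ Θ(n^3 · log n).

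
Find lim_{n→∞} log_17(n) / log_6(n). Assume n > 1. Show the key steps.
lim = ln(6) / ln(17) = log_17(6)

Change of base: log_17(n) = ln n / ln 17 and log_6(n) = ln n / ln 6. The ratio is (ln n / ln 17) · (ln 6 / ln n) = ln 6 / ln 17, a constant independent of n. So the limit is ln 6 / ln 17 = log_17(6).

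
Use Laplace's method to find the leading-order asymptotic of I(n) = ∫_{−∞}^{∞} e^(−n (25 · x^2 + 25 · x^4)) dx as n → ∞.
I(n) ~ sqrt(π/(25n))

φ(x) = 25 · x^2 + 25 · x^4 has its unique global minimum at x* = 0 (since φ'(x) = 50x + 100x^3 = 0 only at x = 0 for real x with both coefficients positive, and φ → ∞ as |x| → ∞). At x* = 0, φ(0) = 0 and φ''(0) = 50. Laplace's method then gives
  I(n) ~ sqrt(2π / (n · φ''(0))) · e^(−n φ(0)) = sqrt(2π / (50n)) = sqrt(π/(25n)).
The 25 · x^4 term contributes only at subleading order (an O(1/n) relative correction).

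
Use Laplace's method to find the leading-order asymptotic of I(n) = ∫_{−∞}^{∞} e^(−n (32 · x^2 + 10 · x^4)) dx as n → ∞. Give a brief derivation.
I(n) ~ sqrt(π/(32n))

φ(x) = 32 · x^2 + 10 · x^4 has its unique global minimum at x* = 0 (since φ'(x) = 64x + 40x^3 = 0 only at x = 0 for real x with both coefficients positive, and φ → ∞ as |x| → ∞). At x* = 0, φ(0) = 0 and φ''(0) = 64. Laplace's method then gives
  I(n) ~ sqrt(2π / (n · φ''(0))) · e^(−n φ(0)) = sqrt(2π / (64n)) = sqrt(π/(32n)).
The 10 · x^4 term contributes only at subleading order (an O(1/n) relative correction).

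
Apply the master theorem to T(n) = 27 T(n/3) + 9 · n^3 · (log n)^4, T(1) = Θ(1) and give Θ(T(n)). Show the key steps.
T(n) = Θ(n^3 · (log n)^5)

Here log_3 27 = 3 and f(n) = 9 · n^3 · (log n)^4 = Θ(n^(log_3 27) · (log n)^4). This is the extended Case 2 of the master theorem (f matches the critical exponent up to log factors), giving T(n) = Θ(n^(log_3 27) · (log n)^(4+1)) = Θ(n^3 · (log n)^5).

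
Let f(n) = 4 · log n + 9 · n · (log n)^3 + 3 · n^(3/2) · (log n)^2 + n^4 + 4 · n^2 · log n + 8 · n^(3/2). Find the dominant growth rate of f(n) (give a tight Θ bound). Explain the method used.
f(n) ∈ Θ(n^4)

Compare the terms by growth order. For large n, n^a · (log n)^b dominates n^a' · (log n)^b' iff a > a', or (a = a' and b > b'). Ranking the 6 terms shows the dominant one is n^4. Hence f(n) ∈ Θ(n^4).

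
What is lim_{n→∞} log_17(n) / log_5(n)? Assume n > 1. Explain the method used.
lim = ln(5) / ln(17) = log_17(5)

Change of base: log_17(n) = ln n / ln 17 and log_5(n) = ln n / ln 5. The ratio is (ln n / ln 17) · (ln 5 / ln n) = ln 5 / ln 17, a constant independent of n. So the limit is ln 5 / ln 17 = log_17(5).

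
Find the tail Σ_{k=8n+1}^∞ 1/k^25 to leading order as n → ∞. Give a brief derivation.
Σ_{k>8n} 1/k^25 ~ 1/(24 · (8n)^24)

Compare to the integral: ∫_{8n}^∞ x^(−25) dx = [−x^(−24)/24]_{8n}^∞ = 1/((25−1)·(8n)^24). Euler-Maclaurin then gives
  Σ_{k>8n} 1/k^25 = ∫_{8n}^∞ dx/x^25 − 1/(2·(8n)^25) + O(1/(8n)^26).
(Equivalently this is ζ(25) − Σ_{k≤8n} 1/k^25.)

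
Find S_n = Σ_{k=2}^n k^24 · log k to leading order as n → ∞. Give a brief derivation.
S_n ~ n^25 log n / 25 − n^25 / 625

By integral comparison, S_n = ∫_1^n x^24 · log x dx + O(n^24 · log n). For the integral, ∫ x^24 log x dx = n^25 log n / 25 − n^25/625 (integration by parts). Hence S_n ~ n^25 log n / 25 − n^25 / 625.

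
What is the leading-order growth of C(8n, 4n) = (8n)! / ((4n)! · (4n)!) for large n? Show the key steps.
C(8n, 4n) ~ (4)^(4n) · sqrt(1/(π·4n))

Write N = 4n. Apply Stirling to each factorial:
  (2N)! ~ sqrt(2π·2N) · (2N/e)^(2N),
  N! ~ sqrt(2π N) · (N/e)^N,
  (1N)! ~ sqrt(2π·1N) · (1N/e)^(1N).
The exponential factors combine to (2N)^(2N) / (N^N · (1N)^(1N)) = 2^(2N)/1^(1N) = (2^2/1^1)^N = (4)^N.
The square-root prefactors combine to sqrt(2π·2N) / (sqrt(2π N)·sqrt(2π·1N)) = sqrt(2 / (2π·1·N)) = sqrt(1/(π·4n)).
Substituting N = 4n: C(8n, 4n) ~ (4)^(4n) · sqrt(1/(π·4n)).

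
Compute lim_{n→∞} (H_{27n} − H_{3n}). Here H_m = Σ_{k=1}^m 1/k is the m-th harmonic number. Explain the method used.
lim = ln(27/3) = ln 9

Euler-Maclaurin gives H_m = ln m + γ + 1/(2m) + O(1/m^2). The γ and O(1/m) terms cancel in the difference:
  H_{27n} − H_{3n} = ln(27n) − ln(3n) + O(1/n) = ln(27/3) + O(1/n).
Hence the limit is ln(27/3) = ln 9.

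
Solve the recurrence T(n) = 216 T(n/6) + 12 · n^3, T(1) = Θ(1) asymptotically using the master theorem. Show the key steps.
T(n) = Θ(n^3 log n)

log_6 216 = 3, and f(n) = 12 · n^3 = Θ(n^(log_6 216)). This is Case 2 of the master theorem: T(n) = Θ(f(n) · log n) = Θ(n^3 log n).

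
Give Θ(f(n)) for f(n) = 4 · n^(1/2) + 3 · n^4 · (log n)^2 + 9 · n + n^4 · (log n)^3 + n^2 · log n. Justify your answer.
f(n) ∈ Θ(n^4 · (log n)^3)

Compare the terms by growth order. For large n, n^a · (log n)^b dominates n^a' · (log n)^b' iff a > a', or (a = a' and b > b'). Ranking the 5 terms shows the dominant one is n^4 · (log n)^3. Hence f(n) ∈ Θ(n^4 · (log n)^3).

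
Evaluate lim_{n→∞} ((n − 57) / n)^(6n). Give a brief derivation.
lim = e^(−342)

Rewrite as (1 − 57/n)^(6n). By the standard limit (1 + x/n)^n → e^x, we have (1 − 57/n)^n → e^(−57), and raising to the 6th power gives e^(−342).
More precisely, ln[(1 − 57/n)^(6n)] = 6n · ln(1 − 57/n) = 6n · (-57/n + O(1/n^2)) = -342 + O(1/n) → -342.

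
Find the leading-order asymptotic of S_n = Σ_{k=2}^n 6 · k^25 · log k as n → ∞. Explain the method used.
S_n ~ 3 · n^26 log n / 13 − 3 · n^26 / 338

By integral comparison, S_n = ∫_1^n 6 · x^25 · log x dx + O(n^25 · log n). For the integral, ∫ x^25 log x dx = n^26 log n / 26 − n^26/676 (integration by parts). Hence S_n ~ 3 · n^26 log n / 13 − 3 · n^26 / 338.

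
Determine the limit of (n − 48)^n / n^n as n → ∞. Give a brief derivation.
lim = e^(−48)

Rewrite as (1 − 48/n)^(n). By the standard limit (1 + x/n)^n → e^x, we have (1 − 48/n)^n → e^(−48), and raising to the 1st power gives e^(−48).
More precisely, ln[(1 − 48/n)^(n)] = n · ln(1 − 48/n) = n · (-48/n + O(1/n^2)) = -48 + O(1/n) → -48.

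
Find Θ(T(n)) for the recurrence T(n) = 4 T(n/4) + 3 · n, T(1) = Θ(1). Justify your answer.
T(n) = Θ(n log n)

log_4 4 = 1, and f(n) = 3 · n = Θ(n^(log_4 4)). This is Case 2 of the master theorem: T(n) = Θ(f(n) · log n) = Θ(n log n).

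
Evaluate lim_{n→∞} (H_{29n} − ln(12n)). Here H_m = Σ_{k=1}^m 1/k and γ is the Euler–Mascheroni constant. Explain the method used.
lim = ln(29/12) + γ

By Euler-Maclaurin, H_m = ln m + γ + O(1/m). So
  H_{29n} − ln(12n) = ln(29n) + γ − ln(12n) + O(1/n)
                       = ln(29/12) + γ + O(1/n).
Hence the limit is ln(29/12) + γ.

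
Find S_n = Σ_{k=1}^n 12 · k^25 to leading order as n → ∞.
S_n ~ 6 · n^26 / 13

By integral comparison (Euler-Maclaurin), Σ_{k=1}^n 12 · k^25 = 12 · ∫_0^n x^25 dx + O(n^25) = 12 · n^26/26 = 6 · n^26 / 13 + O(n^25). (Equivalently, Faulhaber's formula gives the same leading term.)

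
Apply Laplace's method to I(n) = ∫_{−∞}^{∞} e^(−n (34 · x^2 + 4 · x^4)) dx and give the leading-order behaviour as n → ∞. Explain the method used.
I(n) ~ sqrt(π/(34n))

φ(x) = 34 · x^2 + 4 · x^4 has its unique global minimum at x* = 0 (since φ'(x) = 68x + 16x^3 = 0 only at x = 0 for real x with both coefficients positive, and φ → ∞ as |x| → ∞). At x* = 0, φ(0) = 0 and φ''(0) = 68. Laplace's method then gives
  I(n) ~ sqrt(2π / (n · φ''(0))) · e^(−n φ(0)) = sqrt(2π / (68n)) = sqrt(π/(34n)).
The 4 · x^4 term contributes only at subleading order (an O(1/n) relative correction).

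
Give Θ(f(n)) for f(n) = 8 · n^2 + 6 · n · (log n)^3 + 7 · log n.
f(n) ∈ Θ(n^2)

Compare the terms by growth order. For large n, n^a · (log n)^b dominates n^a' · (log n)^b' iff a > a', or (a = a' and b > b'). Ranking the 3 terms shows the dominant one is 8 · n^2. Hence f(n) ∈ Θ(n^2).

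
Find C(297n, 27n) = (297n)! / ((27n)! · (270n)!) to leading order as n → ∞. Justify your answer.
C(297n, 27n) ~ (285311670611/10000000000)^(27n) · sqrt(11/(20π·27n))

Write N = 27n. Apply Stirling to each factorial:
  (11N)! ~ sqrt(2π·11N) · (11N/e)^(11N),
  N! ~ sqrt(2π N) · (N/e)^N,
  (10N)! ~ sqrt(2π·10N) · (10N/e)^(10N).
The exponential factors combine to (11N)^(11N) / (N^N · (10N)^(10N)) = 11^(11N)/10^(10N) = (11^11/10^10)^N = (285311670611/10000000000)^N.
The square-root prefactors combine to sqrt(2π·11N) / (sqrt(2π N)·sqrt(2π·10N)) = sqrt(11 / (2π·10·N)) = sqrt(11/(20π·27n)).
Substituting N = 27n: C(297n, 27n) ~ (285311670611/10000000000)^(27n) · sqrt(11/(20π·27n)).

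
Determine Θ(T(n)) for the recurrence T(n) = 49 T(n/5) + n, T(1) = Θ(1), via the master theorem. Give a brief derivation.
T(n) = Θ(n^(log_5 49))

Master theorem: compare f(n) = n to n^(log_5 49) where log_5 49 ≈ 2.418. Since 1 < log_5 49, we have f(n) = O(n^(log_5 49 − ε)) for some ε > 0 — Case 1. Hence T(n) = Θ(n^(log_5 49)).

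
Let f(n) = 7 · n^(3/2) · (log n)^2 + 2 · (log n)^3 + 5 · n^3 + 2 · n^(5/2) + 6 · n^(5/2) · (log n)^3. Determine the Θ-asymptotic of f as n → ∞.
f(n) ∈ Θ(n^3)

Compare the terms by growth order. For large n, n^a · (log n)^b dominates n^a' · (log n)^b' iff a > a', or (a = a' and b > b'). Ranking the 5 terms shows the dominant one is 5 · n^3. Hence f(n) ∈ Θ(n^3).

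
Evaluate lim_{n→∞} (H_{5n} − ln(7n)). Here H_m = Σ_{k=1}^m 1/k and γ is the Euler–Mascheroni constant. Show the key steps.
lim = ln(5/7) + γ

By Euler-Maclaurin, H_m = ln m + γ + O(1/m). So
  H_{5n} − ln(7n) = ln(5n) + γ − ln(7n) + O(1/n)
                       = ln(5/7) + γ + O(1/n).
Hence the limit is ln(5/7) + γ.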